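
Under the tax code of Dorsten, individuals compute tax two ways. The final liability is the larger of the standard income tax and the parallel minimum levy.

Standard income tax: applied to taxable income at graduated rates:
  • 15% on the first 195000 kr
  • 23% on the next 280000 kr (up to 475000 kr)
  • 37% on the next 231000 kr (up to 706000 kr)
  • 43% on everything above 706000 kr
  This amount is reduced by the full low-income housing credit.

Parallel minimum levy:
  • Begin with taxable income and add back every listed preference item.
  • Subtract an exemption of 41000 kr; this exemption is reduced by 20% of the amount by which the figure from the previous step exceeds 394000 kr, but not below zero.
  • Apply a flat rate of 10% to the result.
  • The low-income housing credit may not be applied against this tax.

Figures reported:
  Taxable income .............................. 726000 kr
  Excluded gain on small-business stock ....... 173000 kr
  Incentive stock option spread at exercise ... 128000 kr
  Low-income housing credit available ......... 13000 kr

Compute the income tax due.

Standard income tax:
  195000 kr × 15% = 29250 kr
  280000 kr × 23% = 64400 kr
  231000 kr × 37% = 85470 kr
  20000 kr × 43% = 8600 kr
  → 187720 kr
  Less low-income housing credit 13000 kr → 174720 kr

Parallel minimum levy:
  Adjusted income: 726000 kr + 173000 kr + 128000 kr = 1027000 kr
  Exemption: 20% × (1027000 kr − 394000 kr) = 126600 kr ≥ 41000 kr, so the exemption is fully phased out
  Base: 1027000 kr − 0 kr = 1027000 kr
  1027000 kr × 10% = 102700 kr

174720 kr > 102700 kr, so the standard income tax governs.

174720 kr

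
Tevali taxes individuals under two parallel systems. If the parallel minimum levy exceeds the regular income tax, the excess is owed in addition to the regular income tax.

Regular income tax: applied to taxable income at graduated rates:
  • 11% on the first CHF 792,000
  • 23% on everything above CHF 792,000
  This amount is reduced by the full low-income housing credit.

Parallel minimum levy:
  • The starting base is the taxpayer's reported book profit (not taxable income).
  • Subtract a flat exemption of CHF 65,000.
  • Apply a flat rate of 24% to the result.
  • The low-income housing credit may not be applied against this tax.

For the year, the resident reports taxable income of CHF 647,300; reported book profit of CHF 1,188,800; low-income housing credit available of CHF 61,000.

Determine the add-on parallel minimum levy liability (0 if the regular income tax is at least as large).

CHF 259,509

Parallel minimum levy:
  Base (reported book profit): CHF 1,188,800
  Less exemption CHF 65,000 → base CHF 1,123,800
  CHF 1,123,800 × 24% = CHF 269,712

Regular income tax:
  CHF 647,300 × 11% = CHF 71,203
  Less low-income housing credit CHF 61,000 → CHF 10,203

Excess of parallel minimum levy over regular income tax: CHF 269,712 − CHF 10,203 = CHF 259,509.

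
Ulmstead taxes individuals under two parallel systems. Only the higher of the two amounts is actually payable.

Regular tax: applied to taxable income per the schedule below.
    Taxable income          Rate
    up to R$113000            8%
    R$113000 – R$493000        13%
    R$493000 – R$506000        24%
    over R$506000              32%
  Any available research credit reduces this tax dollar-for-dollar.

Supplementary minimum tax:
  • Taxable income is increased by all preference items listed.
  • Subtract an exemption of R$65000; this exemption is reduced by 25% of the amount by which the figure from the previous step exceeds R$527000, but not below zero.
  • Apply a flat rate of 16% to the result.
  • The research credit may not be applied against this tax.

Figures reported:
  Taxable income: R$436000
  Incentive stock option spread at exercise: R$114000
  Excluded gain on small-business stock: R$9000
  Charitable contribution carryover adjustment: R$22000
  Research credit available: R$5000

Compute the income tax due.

Regular tax:
  R$113000 × 8% = R$9040
  R$323000 × 13% = R$41990
  → R$51030
  Less research credit R$5000 → R$46030

Supplementary minimum tax:
  Adjusted income: R$436000 + R$114000 + R$9000 + R$22000 = R$581000
  Exemption: R$65000 − 25% × (R$581000 − R$527000) = R$65000 − R$13500 = R$51500
  Base: R$581000 − R$51500 = R$529500
  R$529500 × 16% = R$84720

R$84720 > R$46030, so the supplementary minimum tax is the binding amount.

R$84720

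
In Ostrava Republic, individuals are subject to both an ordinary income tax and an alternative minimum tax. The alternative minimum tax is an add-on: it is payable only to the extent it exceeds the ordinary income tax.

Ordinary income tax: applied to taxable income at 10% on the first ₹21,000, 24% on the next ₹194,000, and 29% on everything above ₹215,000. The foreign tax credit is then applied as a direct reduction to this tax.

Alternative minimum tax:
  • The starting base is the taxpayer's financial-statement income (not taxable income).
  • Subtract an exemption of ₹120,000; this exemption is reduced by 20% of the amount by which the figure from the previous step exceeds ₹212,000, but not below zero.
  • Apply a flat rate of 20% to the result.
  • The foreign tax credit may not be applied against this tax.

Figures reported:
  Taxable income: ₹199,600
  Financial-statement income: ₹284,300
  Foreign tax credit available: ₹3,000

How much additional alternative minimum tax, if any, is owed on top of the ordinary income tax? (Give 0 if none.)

₹0

Ordinary income tax:
  ₹21,000 × 10% = ₹2,100
  ₹178,600 × 24% = ₹42,864
  → ₹44,964
  Less foreign tax credit ₹3,000 → ₹41,964

Alternative minimum tax:
  Base (financial-statement income): ₹284,300
  Exemption: ₹120,000 − 20% × (₹284,300 − ₹212,000) = ₹120,000 − ₹14,460 = ₹105,540
  Base: ₹284,300 − ₹105,540 = ₹178,760
  ₹178,760 × 20% = ₹35,752

₹35,752 ≤ ₹41,964, so no add-on is due.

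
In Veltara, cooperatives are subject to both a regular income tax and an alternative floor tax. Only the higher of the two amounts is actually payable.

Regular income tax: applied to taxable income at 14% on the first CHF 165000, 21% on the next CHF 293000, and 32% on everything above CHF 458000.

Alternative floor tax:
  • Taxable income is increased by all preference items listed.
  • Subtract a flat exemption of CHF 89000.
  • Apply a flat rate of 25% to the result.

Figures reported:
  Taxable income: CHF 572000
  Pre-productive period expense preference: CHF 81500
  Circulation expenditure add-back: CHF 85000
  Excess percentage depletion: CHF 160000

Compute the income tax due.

Regular income tax:
  CHF 165000 × 14% = CHF 23100
  CHF 293000 × 21% = CHF 61530
  CHF 114000 × 32% = CHF 36480
  → CHF 121110

Alternative floor tax:
  Adjusted income: CHF 572000 + CHF 81500 + CHF 85000 + CHF 160000 = CHF 898500
  Less exemption CHF 89000 → base CHF 809500
  CHF 809500 × 25% = CHF 202375

CHF 202375 > CHF 121110, so the alternative floor tax is the binding amount.

CHF 202375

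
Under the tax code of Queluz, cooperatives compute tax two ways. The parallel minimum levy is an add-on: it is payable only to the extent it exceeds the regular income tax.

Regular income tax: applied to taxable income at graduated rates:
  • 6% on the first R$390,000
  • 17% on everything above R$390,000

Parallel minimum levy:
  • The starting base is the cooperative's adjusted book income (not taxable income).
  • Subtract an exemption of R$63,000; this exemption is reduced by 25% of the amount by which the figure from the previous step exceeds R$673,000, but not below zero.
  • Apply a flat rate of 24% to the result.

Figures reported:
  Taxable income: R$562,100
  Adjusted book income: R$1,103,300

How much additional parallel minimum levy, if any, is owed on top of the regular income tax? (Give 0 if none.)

R$212,135

Regular income tax:
  R$390,000 × 6% = R$23,400
  R$172,100 × 17% = R$29,257
  → R$52,657

Parallel minimum levy:
  Base (adjusted book income): R$1,103,300
  Exemption: 25% × (R$1,103,300 − R$673,000) = R$107,575 ≥ R$63,000, so the exemption is fully phased out
  Base: R$1,103,300 − R$0 = R$1,103,300
  R$1,103,300 × 24% = R$264,792

Excess of parallel minimum levy over regular income tax: R$264,792 − R$52,657 = R$212,135.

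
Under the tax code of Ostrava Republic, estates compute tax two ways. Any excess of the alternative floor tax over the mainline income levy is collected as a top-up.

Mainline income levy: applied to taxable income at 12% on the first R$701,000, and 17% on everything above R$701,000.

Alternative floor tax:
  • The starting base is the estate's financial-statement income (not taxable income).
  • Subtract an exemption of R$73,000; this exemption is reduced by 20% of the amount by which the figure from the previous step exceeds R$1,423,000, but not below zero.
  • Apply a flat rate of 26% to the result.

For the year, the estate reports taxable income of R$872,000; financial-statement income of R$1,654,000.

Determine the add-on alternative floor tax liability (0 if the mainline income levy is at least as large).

R$309,882

Alternative floor tax:
  Base (financial-statement income): R$1,654,000
  Exemption: R$73,000 − 20% × (R$1,654,000 − R$1,423,000) = R$73,000 − R$46,200 = R$26,800
  Base: R$1,654,000 − R$26,800 = R$1,627,200
  R$1,627,200 × 26% = R$423,072

Mainline income levy:
  R$701,000 × 12% = R$84,120
  R$171,000 × 17% = R$29,070
  → R$113,190

Excess of alternative floor tax over mainline income levy: R$423,072 − R$113,190 = R$309,882.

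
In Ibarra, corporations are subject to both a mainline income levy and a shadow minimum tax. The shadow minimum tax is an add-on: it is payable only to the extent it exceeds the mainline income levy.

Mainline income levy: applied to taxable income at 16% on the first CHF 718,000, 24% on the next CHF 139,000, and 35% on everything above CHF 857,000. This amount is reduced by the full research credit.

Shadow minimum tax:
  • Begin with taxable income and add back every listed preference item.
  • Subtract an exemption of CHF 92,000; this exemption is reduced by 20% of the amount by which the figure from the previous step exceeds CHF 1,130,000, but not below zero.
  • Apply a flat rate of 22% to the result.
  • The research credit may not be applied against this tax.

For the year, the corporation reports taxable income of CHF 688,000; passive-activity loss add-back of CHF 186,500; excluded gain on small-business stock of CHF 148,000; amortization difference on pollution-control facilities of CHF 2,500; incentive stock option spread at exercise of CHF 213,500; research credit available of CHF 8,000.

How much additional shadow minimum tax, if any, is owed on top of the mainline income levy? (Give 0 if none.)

CHF 154,924

Mainline income levy:
  CHF 688,000 × 16% = CHF 110,080
  Less research credit CHF 8,000 → CHF 102,080

Shadow minimum tax:
  Adjusted income: CHF 688,000 + CHF 186,500 + CHF 148,000 + CHF 2,500 + CHF 213,500 = CHF 1,238,500
  Exemption: CHF 92,000 − 20% × (CHF 1,238,500 − CHF 1,130,000) = CHF 92,000 − CHF 21,700 = CHF 70,300
  Base: CHF 1,238,500 − CHF 70,300 = CHF 1,168,200
  CHF 1,168,200 × 22% = CHF 257,004

Excess of shadow minimum tax over mainline income levy: CHF 257,004 − CHF 102,080 = CHF 154,924.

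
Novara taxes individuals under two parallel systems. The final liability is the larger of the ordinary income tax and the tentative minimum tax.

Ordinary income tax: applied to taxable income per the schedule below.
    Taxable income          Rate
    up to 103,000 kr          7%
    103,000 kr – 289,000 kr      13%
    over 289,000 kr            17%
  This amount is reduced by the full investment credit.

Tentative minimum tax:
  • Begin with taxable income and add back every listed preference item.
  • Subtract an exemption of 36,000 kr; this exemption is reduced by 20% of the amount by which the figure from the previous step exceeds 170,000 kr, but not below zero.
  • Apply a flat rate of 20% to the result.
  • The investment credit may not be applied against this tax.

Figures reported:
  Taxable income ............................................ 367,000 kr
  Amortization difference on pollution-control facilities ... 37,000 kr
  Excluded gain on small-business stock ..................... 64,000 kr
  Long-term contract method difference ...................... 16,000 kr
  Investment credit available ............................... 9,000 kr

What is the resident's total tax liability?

96,800 kr

Tentative minimum tax:
  Adjusted income: 367,000 kr + 37,000 kr + 64,000 kr + 16,000 kr = 484,000 kr
  Exemption: 20% × (484,000 kr − 170,000 kr) = 62,800 kr ≥ 36,000 kr, so the exemption is fully phased out
  Base: 484,000 kr − 0 kr = 484,000 kr
  484,000 kr × 20% = 96,800 kr

Ordinary income tax:
  103,000 kr × 7% = 7,210 kr
  186,000 kr × 13% = 24,180 kr
  78,000 kr × 17% = 13,260 kr
  → 44,650 kr
  Less investment credit 9,000 kr → 35,650 kr

96,800 kr > 35,650 kr, so the tentative minimum tax is the binding amount.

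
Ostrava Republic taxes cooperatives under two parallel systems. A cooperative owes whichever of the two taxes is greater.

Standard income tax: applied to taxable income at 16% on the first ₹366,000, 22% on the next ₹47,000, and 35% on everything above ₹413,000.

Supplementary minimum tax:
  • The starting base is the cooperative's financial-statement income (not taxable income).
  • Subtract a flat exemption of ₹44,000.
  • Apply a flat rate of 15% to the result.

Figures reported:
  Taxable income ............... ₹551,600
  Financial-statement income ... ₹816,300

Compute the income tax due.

₹117,410

Standard income tax:
  ₹366,000 × 16% = ₹58,560
  ₹47,000 × 22% = ₹10,340
  ₹138,600 × 35% = ₹48,510
  → ₹117,410

Supplementary minimum tax:
  Base (financial-statement income): ₹816,300
  Less exemption ₹44,000 → base ₹772,300
  ₹772,300 × 15% = ₹115,845

₹117,410 > ₹115,845, so the standard income tax governs.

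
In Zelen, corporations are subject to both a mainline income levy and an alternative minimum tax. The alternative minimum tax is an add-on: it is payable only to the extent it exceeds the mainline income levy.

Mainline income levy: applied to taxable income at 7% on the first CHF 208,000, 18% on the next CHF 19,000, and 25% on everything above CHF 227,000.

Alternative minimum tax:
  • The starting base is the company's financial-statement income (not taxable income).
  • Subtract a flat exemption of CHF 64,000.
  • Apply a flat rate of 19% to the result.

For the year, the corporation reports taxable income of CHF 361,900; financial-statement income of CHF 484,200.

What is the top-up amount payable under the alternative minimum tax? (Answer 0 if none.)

Mainline income levy:
  CHF 208,000 × 7% = CHF 14,560
  CHF 19,000 × 18% = CHF 3,420
  CHF 134,900 × 25% = CHF 33,725
  → CHF 51,705

Alternative minimum tax:
  Base (financial-statement income): CHF 484,200
  Less exemption CHF 64,000 → base CHF 420,200
  CHF 420,200 × 19% = CHF 79,838

Excess of alternative minimum tax over mainline income levy: CHF 79,838 − CHF 51,705 = CHF 28,133.

CHF 28,133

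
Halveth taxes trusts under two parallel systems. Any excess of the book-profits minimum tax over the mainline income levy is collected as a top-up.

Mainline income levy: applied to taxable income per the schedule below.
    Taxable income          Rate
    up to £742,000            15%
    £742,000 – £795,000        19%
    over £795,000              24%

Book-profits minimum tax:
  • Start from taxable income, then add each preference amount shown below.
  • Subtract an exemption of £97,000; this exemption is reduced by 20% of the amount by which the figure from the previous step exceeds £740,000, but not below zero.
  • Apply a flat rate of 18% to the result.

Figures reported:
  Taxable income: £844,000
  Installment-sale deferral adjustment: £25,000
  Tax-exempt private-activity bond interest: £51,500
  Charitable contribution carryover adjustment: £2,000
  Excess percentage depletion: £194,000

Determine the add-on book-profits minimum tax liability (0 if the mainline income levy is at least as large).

Mainline income levy:
  £742,000 × 15% = £111,300
  £53,000 × 19% = £10,070
  £49,000 × 24% = £11,760
  → £133,130

Book-profits minimum tax:
  Adjusted income: £844,000 + £25,000 + £51,500 + £2,000 + £194,000 = £1,116,500
  Exemption: £97,000 − 20% × (£1,116,500 − £740,000) = £97,000 − £75,300 = £21,700
  Base: £1,116,500 − £21,700 = £1,094,800
  £1,094,800 × 18% = £197,064

Excess of book-profits minimum tax over mainline income levy: £197,064 − £133,130 = £63,934.

£63,934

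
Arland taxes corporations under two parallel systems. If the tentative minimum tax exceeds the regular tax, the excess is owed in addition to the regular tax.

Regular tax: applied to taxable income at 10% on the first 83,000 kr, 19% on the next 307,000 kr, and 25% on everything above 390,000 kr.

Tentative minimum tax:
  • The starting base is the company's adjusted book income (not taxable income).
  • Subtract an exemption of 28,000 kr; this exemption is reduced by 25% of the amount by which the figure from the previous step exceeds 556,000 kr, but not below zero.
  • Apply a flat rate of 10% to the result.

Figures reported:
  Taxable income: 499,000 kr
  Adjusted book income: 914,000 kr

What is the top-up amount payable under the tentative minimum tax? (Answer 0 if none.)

Regular tax:
  83,000 kr × 10% = 8,300 kr
  307,000 kr × 19% = 58,330 kr
  109,000 kr × 25% = 27,250 kr
  → 93,880 kr

Tentative minimum tax:
  Base (adjusted book income): 914,000 kr
  Exemption: 25% × (914,000 kr − 556,000 kr) = 89,500 kr ≥ 28,000 kr, so the exemption is fully phased out
  Base: 914,000 kr − 0 kr = 914,000 kr
  914,000 kr × 10% = 91,400 kr

91,400 kr ≤ 93,880 kr, so no add-on is due.

0 kr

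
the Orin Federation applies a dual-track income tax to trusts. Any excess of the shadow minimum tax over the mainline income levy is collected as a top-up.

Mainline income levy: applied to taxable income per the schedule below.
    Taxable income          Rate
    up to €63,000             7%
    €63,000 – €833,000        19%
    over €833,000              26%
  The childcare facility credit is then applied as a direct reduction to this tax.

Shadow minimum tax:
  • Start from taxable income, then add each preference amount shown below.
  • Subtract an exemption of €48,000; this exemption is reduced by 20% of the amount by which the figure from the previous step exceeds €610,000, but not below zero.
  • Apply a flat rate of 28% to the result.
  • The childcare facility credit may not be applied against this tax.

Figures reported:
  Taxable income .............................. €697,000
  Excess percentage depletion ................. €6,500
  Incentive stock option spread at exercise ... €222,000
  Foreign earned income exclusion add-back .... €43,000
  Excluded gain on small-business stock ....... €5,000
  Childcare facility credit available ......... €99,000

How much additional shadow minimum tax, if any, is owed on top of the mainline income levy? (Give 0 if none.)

€246,710

Shadow minimum tax:
  Adjusted income: €697,000 + €6,500 + €222,000 + €43,000 + €5,000 = €973,500
  Exemption: 20% × (€973,500 − €610,000) = €72,700 ≥ €48,000, so the exemption is fully phased out
  Base: €973,500 − €0 = €973,500
  €973,500 × 28% = €272,580

Mainline income levy:
  €63,000 × 7% = €4,410
  €634,000 × 19% = €120,460
  → €124,870
  Less childcare facility credit €99,000 → €25,870

Excess of shadow minimum tax over mainline income levy: €272,580 − €25,870 = €246,710.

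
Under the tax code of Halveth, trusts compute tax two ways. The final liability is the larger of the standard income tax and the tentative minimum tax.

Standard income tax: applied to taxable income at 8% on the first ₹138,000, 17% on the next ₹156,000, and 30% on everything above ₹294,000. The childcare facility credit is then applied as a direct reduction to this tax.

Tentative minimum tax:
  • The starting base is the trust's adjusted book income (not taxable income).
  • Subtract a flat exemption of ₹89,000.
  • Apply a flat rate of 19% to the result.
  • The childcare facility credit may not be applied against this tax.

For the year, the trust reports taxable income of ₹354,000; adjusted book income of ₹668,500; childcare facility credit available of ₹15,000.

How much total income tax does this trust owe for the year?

Tentative minimum tax:
  Base (adjusted book income): ₹668,500
  Less exemption ₹89,000 → base ₹579,500
  ₹579,500 × 19% = ₹110,105

Standard income tax:
  ₹138,000 × 8% = ₹11,040
  ₹156,000 × 17% = ₹26,520
  ₹60,000 × 30% = ₹18,000
  → ₹55,560
  Less childcare facility credit ₹15,000 → ₹40,560

₹110,105 > ₹40,560, so the tentative minimum tax is the binding amount.

₹110,105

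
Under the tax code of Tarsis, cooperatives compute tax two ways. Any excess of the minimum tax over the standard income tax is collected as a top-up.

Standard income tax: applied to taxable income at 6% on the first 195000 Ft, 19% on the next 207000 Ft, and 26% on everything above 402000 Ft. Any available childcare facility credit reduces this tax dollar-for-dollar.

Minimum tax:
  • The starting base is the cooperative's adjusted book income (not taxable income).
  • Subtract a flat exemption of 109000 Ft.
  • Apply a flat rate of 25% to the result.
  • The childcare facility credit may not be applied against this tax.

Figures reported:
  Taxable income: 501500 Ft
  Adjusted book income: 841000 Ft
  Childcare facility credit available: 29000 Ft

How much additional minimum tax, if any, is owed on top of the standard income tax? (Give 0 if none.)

Minimum tax:
  Base (adjusted book income): 841000 Ft
  Less exemption 109000 Ft → base 732000 Ft
  732000 Ft × 25% = 183000 Ft

Standard income tax:
  195000 Ft × 6% = 11700 Ft
  207000 Ft × 19% = 39330 Ft
  99500 Ft × 26% = 25870 Ft
  → 76900 Ft
  Less childcare facility credit 29000 Ft → 47900 Ft

Excess of minimum tax over standard income tax: 183000 Ft − 47900 Ft = 135100 Ft.

135100 Ft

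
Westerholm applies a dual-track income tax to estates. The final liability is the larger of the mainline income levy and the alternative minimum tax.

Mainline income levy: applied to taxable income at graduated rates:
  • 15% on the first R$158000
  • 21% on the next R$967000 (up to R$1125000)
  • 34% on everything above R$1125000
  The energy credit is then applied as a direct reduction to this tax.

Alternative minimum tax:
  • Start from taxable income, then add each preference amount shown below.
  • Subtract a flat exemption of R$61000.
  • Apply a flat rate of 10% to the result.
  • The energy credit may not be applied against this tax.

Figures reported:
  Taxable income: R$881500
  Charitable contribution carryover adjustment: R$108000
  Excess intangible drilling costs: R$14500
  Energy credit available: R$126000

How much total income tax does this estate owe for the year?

Mainline income levy:
  R$158000 × 15% = R$23700
  R$723500 × 21% = R$151935
  → R$175635
  Less energy credit R$126000 → R$49635

Alternative minimum tax:
  Adjusted income: R$881500 + R$108000 + R$14500 = R$1004000
  Less exemption R$61000 → base R$943000
  R$943000 × 10% = R$94300

R$94300 > R$49635, so the alternative minimum tax is the binding amount.

R$94300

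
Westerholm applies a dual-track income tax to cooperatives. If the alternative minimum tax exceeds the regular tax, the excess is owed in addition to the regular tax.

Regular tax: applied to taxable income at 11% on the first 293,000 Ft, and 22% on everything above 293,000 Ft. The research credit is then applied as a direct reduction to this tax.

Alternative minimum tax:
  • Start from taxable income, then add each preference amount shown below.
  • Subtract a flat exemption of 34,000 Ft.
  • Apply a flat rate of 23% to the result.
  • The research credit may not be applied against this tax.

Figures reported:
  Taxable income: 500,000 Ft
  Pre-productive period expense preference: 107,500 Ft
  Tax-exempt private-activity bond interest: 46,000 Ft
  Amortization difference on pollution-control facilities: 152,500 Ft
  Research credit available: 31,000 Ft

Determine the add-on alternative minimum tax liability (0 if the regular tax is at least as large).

130,790 Ft

Regular tax:
  293,000 Ft × 11% = 32,230 Ft
  207,000 Ft × 22% = 45,540 Ft
  → 77,770 Ft
  Less research credit 31,000 Ft → 46,770 Ft

Alternative minimum tax:
  Adjusted income: 500,000 Ft + 107,500 Ft + 46,000 Ft + 152,500 Ft = 806,000 Ft
  Less exemption 34,000 Ft → base 772,000 Ft
  772,000 Ft × 23% = 177,560 Ft

Excess of alternative minimum tax over regular tax: 177,560 Ft − 46,770 Ft = 130,790 Ft.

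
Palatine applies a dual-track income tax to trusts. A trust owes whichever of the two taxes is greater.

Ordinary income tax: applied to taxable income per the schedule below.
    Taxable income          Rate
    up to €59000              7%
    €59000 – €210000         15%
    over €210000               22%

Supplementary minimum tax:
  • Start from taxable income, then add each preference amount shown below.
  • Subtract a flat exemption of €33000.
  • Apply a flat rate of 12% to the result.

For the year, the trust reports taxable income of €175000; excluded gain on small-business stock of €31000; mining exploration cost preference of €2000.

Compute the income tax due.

€21530

Supplementary minimum tax:
  Adjusted income: €175000 + €31000 + €2000 = €208000
  Less exemption €33000 → base €175000
  €175000 × 12% = €21000

Ordinary income tax:
  €59000 × 7% = €4130
  €116000 × 15% = €17400
  → €21530

€21530 > €21000, so the ordinary income tax governs.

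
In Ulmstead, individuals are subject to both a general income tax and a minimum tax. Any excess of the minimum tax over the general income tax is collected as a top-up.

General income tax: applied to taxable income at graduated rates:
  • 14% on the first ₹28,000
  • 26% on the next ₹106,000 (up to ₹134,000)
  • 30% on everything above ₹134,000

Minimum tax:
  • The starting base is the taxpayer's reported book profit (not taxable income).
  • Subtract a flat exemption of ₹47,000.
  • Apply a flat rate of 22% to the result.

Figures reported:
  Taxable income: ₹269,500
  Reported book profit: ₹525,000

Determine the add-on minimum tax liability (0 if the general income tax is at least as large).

General income tax:
  ₹28,000 × 14% = ₹3,920
  ₹106,000 × 26% = ₹27,560
  ₹135,500 × 30% = ₹40,650
  → ₹72,130

Minimum tax:
  Base (reported book profit): ₹525,000
  Less exemption ₹47,000 → base ₹478,000
  ₹478,000 × 22% = ₹105,160

Excess of minimum tax over general income tax: ₹105,160 − ₹72,130 = ₹33,030.

₹33,030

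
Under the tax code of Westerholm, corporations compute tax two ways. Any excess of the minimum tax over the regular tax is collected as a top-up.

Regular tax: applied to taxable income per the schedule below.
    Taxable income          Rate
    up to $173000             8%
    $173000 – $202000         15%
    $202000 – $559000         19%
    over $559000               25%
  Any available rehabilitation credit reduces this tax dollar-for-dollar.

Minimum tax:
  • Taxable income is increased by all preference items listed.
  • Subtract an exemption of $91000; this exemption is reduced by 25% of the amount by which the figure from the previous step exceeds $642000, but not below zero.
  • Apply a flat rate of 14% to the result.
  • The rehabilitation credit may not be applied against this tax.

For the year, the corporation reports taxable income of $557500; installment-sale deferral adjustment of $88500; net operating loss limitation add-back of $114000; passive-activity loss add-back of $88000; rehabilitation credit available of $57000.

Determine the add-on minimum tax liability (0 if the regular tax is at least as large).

Regular tax:
  $173000 × 8% = $13840
  $29000 × 15% = $4350
  $355500 × 19% = $67545
  → $85735
  Less rehabilitation credit $57000 → $28735

Minimum tax:
  Adjusted income: $557500 + $88500 + $114000 + $88000 = $848000
  Exemption: $91000 − 25% × ($848000 − $642000) = $91000 − $51500 = $39500
  Base: $848000 − $39500 = $808500
  $808500 × 14% = $113190

Excess of minimum tax over regular tax: $113190 − $28735 = $84455.

$84455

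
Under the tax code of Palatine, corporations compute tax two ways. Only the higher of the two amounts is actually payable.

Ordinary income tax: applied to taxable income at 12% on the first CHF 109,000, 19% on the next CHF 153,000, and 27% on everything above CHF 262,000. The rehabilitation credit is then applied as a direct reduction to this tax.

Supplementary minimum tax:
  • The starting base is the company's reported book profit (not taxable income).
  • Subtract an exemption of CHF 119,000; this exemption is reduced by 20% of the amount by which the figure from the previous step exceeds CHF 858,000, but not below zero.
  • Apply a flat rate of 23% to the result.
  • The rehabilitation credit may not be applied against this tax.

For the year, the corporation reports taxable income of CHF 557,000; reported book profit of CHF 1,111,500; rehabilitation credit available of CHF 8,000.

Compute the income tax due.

Supplementary minimum tax:
  Base (reported book profit): CHF 1,111,500
  Exemption: CHF 119,000 − 20% × (CHF 1,111,500 − CHF 858,000) = CHF 119,000 − CHF 50,700 = CHF 68,300
  Base: CHF 1,111,500 − CHF 68,300 = CHF 1,043,200
  CHF 1,043,200 × 23% = CHF 239,936

Ordinary income tax:
  CHF 109,000 × 12% = CHF 13,080
  CHF 153,000 × 19% = CHF 29,070
  CHF 295,000 × 27% = CHF 79,650
  → CHF 121,800
  Less rehabilitation credit CHF 8,000 → CHF 113,800

CHF 239,936 > CHF 113,800, so the supplementary minimum tax is the binding amount.

CHF 239,936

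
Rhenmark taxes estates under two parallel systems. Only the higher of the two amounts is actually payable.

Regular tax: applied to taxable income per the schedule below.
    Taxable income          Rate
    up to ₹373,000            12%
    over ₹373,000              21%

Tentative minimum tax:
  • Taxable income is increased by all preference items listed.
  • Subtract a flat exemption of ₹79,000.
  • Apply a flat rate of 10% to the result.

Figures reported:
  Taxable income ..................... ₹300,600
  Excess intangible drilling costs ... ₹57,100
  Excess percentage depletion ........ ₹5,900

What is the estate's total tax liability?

Tentative minimum tax:
  Adjusted income: ₹300,600 + ₹57,100 + ₹5,900 = ₹363,600
  Less exemption ₹79,000 → base ₹284,600
  ₹284,600 × 10% = ₹28,460

Regular tax:
  ₹300,600 × 12% = ₹36,072

₹36,072 > ₹28,460, so the regular tax governs.

₹36,072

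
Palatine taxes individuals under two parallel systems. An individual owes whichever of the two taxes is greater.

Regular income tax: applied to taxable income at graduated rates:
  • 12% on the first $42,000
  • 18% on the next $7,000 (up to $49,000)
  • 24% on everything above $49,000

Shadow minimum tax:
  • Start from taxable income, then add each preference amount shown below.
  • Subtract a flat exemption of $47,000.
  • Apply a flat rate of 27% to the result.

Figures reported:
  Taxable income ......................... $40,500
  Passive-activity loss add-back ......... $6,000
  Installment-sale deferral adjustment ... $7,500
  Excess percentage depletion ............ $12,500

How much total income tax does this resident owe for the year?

Shadow minimum tax:
  Adjusted income: $40,500 + $6,000 + $7,500 + $12,500 = $66,500
  Less exemption $47,000 → base $19,500
  $19,500 × 27% = $5,265

Regular income tax:
  $40,500 × 12% = $4,860

$5,265 > $4,860, so the shadow minimum tax is the binding amount.

$5,265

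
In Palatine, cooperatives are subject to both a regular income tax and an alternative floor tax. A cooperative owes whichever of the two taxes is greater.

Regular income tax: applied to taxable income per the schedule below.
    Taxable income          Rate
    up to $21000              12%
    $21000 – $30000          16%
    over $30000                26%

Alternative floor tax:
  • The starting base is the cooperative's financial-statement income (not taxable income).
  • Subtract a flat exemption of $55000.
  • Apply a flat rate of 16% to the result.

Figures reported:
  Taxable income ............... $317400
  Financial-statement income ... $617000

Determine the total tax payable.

Regular income tax:
  $21000 × 12% = $2520
  $9000 × 16% = $1440
  $287400 × 26% = $74724
  → $78684

Alternative floor tax:
  Base (financial-statement income): $617000
  Less exemption $55000 → base $562000
  $562000 × 16% = $89920

$89920 > $78684, so the alternative floor tax is the binding amount.

$89920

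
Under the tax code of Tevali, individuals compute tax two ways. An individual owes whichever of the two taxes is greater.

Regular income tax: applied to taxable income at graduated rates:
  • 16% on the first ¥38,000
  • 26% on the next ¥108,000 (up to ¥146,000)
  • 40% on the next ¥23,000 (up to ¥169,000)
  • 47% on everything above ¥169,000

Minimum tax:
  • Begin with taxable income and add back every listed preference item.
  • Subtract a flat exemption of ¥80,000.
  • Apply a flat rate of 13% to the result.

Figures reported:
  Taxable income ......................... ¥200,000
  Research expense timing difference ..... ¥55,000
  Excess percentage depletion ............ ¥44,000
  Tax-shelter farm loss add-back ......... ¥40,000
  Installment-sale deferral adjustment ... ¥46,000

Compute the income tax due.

Minimum tax:
  Adjusted income: ¥200,000 + ¥55,000 + ¥44,000 + ¥40,000 + ¥46,000 = ¥385,000
  Less exemption ¥80,000 → base ¥305,000
  ¥305,000 × 13% = ¥39,650

Regular income tax:
  ¥38,000 × 16% = ¥6,080
  ¥108,000 × 26% = ¥28,080
  ¥23,000 × 40% = ¥9,200
  ¥31,000 × 47% = ¥14,570
  → ¥57,930

¥57,930 > ¥39,650, so the regular income tax governs.

¥57,930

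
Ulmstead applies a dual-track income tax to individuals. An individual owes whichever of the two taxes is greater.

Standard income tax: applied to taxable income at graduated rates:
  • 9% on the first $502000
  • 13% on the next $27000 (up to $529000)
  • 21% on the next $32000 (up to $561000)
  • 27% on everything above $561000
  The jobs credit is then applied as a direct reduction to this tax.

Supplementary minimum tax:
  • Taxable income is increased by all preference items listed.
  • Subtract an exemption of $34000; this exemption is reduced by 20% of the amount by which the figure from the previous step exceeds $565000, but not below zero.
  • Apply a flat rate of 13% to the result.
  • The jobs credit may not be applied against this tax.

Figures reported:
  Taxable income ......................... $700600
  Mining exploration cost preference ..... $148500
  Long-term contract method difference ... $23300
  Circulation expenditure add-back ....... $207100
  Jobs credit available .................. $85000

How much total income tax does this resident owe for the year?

Supplementary minimum tax:
  Adjusted income: $700600 + $148500 + $23300 + $207100 = $1079500
  Exemption: 20% × ($1079500 − $565000) = $102900 ≥ $34000, so the exemption is fully phased out
  Base: $1079500 − $0 = $1079500
  $1079500 × 13% = $140335

Standard income tax:
  $502000 × 9% = $45180
  $27000 × 13% = $3510
  $32000 × 21% = $6720
  $139600 × 27% = $37692
  → $93102
  Less jobs credit $85000 → $8102

$140335 > $8102, so the supplementary minimum tax is the binding amount.

$140335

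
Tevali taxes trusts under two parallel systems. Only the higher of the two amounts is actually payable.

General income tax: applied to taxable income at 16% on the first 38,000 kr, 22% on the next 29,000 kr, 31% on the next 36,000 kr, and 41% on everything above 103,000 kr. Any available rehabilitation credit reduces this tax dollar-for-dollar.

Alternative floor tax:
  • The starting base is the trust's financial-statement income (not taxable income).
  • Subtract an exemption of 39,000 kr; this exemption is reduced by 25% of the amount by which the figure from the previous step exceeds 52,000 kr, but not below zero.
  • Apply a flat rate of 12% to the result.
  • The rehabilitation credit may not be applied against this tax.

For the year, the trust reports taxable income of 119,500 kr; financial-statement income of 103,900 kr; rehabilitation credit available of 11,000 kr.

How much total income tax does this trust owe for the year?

19,385 kr

Alternative floor tax:
  Base (financial-statement income): 103,900 kr
  Exemption: 39,000 kr − 25% × (103,900 kr − 52,000 kr) = 39,000 kr − 12,975 kr = 26,025 kr
  Base: 103,900 kr − 26,025 kr = 77,875 kr
  77,875 kr × 12% = 9,345 kr

General income tax:
  38,000 kr × 16% = 6,080 kr
  29,000 kr × 22% = 6,380 kr
  36,000 kr × 31% = 11,160 kr
  16,500 kr × 41% = 6,765 kr
  → 30,385 kr
  Less rehabilitation credit 11,000 kr → 19,385 kr

19,385 kr > 9,345 kr, so the general income tax governs.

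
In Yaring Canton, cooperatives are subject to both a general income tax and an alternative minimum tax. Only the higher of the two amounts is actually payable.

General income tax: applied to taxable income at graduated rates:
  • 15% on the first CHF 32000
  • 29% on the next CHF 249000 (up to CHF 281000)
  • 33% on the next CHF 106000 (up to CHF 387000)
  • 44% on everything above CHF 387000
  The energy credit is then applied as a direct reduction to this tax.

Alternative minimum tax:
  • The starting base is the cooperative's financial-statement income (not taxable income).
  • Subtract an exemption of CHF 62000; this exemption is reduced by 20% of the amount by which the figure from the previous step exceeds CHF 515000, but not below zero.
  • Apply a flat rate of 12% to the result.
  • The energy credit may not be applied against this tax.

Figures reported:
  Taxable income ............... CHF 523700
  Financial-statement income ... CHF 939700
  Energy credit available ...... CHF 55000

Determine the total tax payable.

Alternative minimum tax:
  Base (financial-statement income): CHF 939700
  Exemption: 20% × (CHF 939700 − CHF 515000) = CHF 84940 ≥ CHF 62000, so the exemption is fully phased out
  Base: CHF 939700 − CHF 0 = CHF 939700
  CHF 939700 × 12% = CHF 112764

General income tax:
  CHF 32000 × 15% = CHF 4800
  CHF 249000 × 29% = CHF 72210
  CHF 106000 × 33% = CHF 34980
  CHF 136700 × 44% = CHF 60148
  → CHF 172138
  Less energy credit CHF 55000 → CHF 117138

CHF 117138 > CHF 112764, so the general income tax governs.

CHF 117138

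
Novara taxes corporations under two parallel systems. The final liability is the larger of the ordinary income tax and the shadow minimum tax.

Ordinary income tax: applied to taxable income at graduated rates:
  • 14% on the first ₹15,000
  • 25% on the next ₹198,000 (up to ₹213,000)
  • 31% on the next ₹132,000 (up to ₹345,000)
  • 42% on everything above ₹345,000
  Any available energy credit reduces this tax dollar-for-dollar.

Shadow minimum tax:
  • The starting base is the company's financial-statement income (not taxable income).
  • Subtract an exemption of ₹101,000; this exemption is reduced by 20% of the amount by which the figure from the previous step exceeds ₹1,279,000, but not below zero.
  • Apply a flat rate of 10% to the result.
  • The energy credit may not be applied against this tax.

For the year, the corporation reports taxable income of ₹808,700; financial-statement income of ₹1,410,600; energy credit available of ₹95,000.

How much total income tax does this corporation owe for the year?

₹192,274

Ordinary income tax:
  ₹15,000 × 14% = ₹2,100
  ₹198,000 × 25% = ₹49,500
  ₹132,000 × 31% = ₹40,920
  ₹463,700 × 42% = ₹194,754
  → ₹287,274
  Less energy credit ₹95,000 → ₹192,274

Shadow minimum tax:
  Base (financial-statement income): ₹1,410,600
  Exemption: ₹101,000 − 20% × (₹1,410,600 − ₹1,279,000) = ₹101,000 − ₹26,320 = ₹74,680
  Base: ₹1,410,600 − ₹74,680 = ₹1,335,920
  ₹1,335,920 × 10% = ₹133,592

₹192,274 > ₹133,592, so the ordinary income tax governs.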